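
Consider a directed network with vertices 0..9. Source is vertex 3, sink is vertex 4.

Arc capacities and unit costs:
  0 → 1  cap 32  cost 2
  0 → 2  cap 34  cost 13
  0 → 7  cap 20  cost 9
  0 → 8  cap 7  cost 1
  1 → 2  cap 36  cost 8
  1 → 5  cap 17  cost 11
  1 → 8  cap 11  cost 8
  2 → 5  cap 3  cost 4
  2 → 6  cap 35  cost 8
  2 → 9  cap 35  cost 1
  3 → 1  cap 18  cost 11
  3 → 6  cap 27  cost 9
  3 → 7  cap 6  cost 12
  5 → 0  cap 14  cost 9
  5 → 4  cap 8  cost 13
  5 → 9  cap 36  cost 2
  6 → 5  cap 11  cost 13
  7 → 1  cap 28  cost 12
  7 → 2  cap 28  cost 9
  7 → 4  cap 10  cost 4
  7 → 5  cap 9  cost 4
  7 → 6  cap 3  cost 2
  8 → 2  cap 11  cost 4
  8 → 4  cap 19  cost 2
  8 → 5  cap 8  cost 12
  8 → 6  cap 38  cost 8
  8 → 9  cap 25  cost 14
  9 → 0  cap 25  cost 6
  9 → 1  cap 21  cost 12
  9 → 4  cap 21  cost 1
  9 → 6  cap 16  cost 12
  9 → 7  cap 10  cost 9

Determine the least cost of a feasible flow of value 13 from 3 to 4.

Minimum cost for 13 units: 243

shortest-cost path #1: 3→7→4 push 6 @ unit cost 16 (adds 96)
shortest-cost path #2: 3→1→8→4 push 7 @ unit cost 21 (adds 147)
total cost = 243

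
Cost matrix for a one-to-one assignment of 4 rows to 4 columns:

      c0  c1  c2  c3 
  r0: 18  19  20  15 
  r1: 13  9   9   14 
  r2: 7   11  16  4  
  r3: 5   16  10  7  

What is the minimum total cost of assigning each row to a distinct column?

Minimum assignment cost: 37

optimal assignment: row0→col1 (cost 19), row1→col2 (cost 9), row2→col3 (cost 4), row3→col0 (cost 5)
total = 19 + 9 + 4 + 5 = 37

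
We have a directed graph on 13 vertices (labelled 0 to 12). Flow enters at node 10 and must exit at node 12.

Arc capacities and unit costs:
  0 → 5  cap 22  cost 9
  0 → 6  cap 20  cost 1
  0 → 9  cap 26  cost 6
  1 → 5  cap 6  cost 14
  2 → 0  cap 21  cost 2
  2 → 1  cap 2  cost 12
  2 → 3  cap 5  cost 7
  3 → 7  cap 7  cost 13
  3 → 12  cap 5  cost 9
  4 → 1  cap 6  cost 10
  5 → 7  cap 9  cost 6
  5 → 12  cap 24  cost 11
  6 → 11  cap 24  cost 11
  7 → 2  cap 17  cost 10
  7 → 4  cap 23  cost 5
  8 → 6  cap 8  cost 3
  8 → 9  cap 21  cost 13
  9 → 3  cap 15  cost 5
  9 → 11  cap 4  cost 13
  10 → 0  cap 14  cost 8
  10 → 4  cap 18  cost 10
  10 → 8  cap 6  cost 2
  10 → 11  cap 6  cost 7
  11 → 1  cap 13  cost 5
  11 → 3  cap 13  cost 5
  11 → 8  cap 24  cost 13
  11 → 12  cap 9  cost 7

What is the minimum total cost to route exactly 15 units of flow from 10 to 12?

shortest-cost path #1: 10→11→12 push 6 @ unit cost 14 (adds 84)
shortest-cost path #2: 10→8→6→11→12 push 3 @ unit cost 23 (adds 69)
shortest-cost path #3: 10→0→5→12 push 6 @ unit cost 28 (adds 168)
total cost = 321

Minimum cost for 15 units: 321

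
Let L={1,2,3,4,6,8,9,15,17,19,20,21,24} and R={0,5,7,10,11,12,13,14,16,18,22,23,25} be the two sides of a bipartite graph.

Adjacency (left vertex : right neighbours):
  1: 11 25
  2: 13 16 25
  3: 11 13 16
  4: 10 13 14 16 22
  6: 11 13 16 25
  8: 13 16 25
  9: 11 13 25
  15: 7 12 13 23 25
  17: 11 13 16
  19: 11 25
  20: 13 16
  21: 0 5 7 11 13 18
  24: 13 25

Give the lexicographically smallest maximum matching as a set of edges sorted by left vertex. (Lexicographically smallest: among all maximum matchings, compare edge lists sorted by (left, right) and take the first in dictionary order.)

|M| = 7 (so the lex-smallest maximum matching has 7 edges)
process left vertices in ascending order; for each, take the smallest-labelled available neighbour that still permits 7 edges overall, or leave it unmatched if none does
lex-smallest matching: {1-11, 2-13, 3-16, 4-10, 6-25, 15-7, 21-0}

Lex-smallest maximum matching: {(1,11), (2,13), (3,16), (4,10), (6,25), (15,7), (21,0)}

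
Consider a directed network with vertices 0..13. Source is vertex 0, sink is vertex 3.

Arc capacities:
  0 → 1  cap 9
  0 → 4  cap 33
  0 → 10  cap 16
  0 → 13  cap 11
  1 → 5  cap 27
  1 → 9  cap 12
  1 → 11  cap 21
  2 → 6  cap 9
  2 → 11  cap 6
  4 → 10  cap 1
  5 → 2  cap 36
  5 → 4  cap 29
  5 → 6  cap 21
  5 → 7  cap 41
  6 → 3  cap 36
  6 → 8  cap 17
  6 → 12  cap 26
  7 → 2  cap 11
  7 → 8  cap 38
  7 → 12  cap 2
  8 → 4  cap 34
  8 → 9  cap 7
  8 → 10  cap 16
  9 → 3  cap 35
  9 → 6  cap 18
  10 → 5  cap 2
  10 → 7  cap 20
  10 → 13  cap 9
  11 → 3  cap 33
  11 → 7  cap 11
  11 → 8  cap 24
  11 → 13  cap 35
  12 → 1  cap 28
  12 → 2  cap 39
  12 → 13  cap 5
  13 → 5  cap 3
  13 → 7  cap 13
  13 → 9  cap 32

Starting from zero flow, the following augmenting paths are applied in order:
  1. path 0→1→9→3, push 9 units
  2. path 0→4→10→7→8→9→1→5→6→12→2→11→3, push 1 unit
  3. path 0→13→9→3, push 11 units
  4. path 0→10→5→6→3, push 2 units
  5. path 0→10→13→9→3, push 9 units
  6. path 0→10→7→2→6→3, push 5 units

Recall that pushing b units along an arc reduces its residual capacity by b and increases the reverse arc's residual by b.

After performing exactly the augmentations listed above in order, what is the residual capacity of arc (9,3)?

after path 1 (0→1→9→3, push 9): res(9,3)=26
after path 2 (0→4→10→7→8→9→1→5→6→12→2→11→3, push 1): res(9,3)=26
after path 3 (0→13→9→3, push 11): res(9,3)=15
after path 4 (0→10→5→6→3, push 2): res(9,3)=15
after path 5 (0→10→13→9→3, push 9): res(9,3)=6
after path 6 (0→10→7→2→6→3, push 5): res(9,3)=6

Residual capacity of (9,3): 6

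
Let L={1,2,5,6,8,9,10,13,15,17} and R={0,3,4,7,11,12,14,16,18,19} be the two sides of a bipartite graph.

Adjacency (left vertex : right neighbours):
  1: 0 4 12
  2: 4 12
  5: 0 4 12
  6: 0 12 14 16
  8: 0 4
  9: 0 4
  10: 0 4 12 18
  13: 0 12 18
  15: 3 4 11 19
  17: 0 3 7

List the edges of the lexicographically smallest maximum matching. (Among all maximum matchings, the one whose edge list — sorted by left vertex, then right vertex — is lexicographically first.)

Lex-smallest maximum matching: {(1,0), (2,4), (5,12), (6,14), (10,18), (15,3), (17,7)}

|M| = 7 (so the lex-smallest maximum matching has 7 edges)
process left vertices in ascending order; for each, take the smallest-labelled available neighbour that still permits 7 edges overall, or leave it unmatched if none does
lex-smallest matching: {1-0, 2-4, 5-12, 6-14, 10-18, 15-3, 17-7}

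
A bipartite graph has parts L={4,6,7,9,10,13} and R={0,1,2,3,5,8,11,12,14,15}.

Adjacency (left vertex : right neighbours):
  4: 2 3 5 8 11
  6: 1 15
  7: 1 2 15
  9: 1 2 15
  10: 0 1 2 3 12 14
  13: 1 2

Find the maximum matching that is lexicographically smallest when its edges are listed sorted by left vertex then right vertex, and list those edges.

Lex-smallest maximum matching: {(4,3), (6,1), (7,2), (9,15), (10,0)}

|M| = 5 (so the lex-smallest maximum matching has 5 edges)
process left vertices in ascending order; for each, take the smallest-labelled available neighbour that still permits 5 edges overall, or leave it unmatched if none does
lex-smallest matching: {4-3, 6-1, 7-2, 9-15, 10-0}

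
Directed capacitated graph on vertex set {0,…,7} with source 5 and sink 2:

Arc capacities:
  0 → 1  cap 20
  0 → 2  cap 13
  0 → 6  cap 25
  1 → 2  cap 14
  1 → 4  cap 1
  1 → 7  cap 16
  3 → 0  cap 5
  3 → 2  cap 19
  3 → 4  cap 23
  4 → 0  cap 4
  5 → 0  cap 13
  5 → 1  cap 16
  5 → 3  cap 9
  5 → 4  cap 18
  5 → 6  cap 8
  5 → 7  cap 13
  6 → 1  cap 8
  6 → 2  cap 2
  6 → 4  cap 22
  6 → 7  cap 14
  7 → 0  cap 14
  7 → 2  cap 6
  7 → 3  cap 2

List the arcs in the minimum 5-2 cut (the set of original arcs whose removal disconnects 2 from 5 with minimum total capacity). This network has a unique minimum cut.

Min-cut arcs: {(0,2), (1,2), (5,3), (6,2), (7,2), (7,3)} (total capacity 46)

augment #1: 5→0→2 push 13
augment #2: 5→1→2 push 14
augment #3: 5→3→2 push 9
augment #4: 5→6→2 push 2
augment #5: 5→7→2 push 6
augment #6: 5→7→3→2 push 2
max flow = 46; residual-reachable set from 5 gives S-side
cut edges (S→T): {(0,2), (1,2), (5,3), (6,2), (7,2), (7,3)} total cap 46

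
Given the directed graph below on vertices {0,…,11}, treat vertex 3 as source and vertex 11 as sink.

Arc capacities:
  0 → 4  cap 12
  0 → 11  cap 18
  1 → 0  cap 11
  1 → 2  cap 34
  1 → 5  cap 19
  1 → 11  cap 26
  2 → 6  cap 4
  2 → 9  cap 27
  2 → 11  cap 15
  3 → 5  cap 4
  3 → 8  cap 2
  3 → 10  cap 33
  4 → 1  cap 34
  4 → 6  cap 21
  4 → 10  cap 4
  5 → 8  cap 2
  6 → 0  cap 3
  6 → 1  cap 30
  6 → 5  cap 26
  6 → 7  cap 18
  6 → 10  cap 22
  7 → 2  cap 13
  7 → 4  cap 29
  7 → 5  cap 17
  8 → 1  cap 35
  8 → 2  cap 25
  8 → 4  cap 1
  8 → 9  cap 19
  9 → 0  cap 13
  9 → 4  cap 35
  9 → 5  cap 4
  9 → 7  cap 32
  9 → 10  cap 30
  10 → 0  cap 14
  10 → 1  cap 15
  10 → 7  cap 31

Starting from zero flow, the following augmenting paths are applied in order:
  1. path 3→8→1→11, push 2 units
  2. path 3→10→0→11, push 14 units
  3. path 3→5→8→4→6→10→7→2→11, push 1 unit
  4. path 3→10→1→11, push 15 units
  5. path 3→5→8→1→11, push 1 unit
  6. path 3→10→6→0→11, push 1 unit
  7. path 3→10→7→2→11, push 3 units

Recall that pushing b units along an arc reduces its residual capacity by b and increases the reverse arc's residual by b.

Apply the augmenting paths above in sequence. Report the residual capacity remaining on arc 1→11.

Residual capacity of (1,11): 8

after path 1 (3→8→1→11, push 2): res(1,11)=24
after path 2 (3→10→0→11, push 14): res(1,11)=24
after path 3 (3→5→8→4→6→10→7→2→11, push 1): res(1,11)=24
after path 4 (3→10→1→11, push 15): res(1,11)=9
after path 5 (3→5→8→1→11, push 1): res(1,11)=8
after path 6 (3→10→6→0→11, push 1): res(1,11)=8
after path 7 (3→10→7→2→11, push 3): res(1,11)=8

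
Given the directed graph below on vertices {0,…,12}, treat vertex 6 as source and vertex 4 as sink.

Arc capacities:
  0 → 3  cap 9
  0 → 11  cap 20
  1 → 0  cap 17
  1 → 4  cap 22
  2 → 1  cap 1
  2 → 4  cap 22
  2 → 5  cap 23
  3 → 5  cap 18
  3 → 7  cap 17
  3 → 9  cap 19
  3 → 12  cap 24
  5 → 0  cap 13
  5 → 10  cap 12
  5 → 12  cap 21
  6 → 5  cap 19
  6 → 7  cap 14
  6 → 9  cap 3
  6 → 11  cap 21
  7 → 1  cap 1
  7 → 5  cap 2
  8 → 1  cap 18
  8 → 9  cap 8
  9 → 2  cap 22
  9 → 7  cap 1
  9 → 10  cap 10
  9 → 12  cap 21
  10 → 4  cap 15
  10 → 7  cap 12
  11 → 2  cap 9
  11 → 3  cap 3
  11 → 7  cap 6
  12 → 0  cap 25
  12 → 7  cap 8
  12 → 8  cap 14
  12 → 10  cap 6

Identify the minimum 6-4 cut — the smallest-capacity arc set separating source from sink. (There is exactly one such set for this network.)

Min-cut arcs: {(6,5), (6,9), (7,1), (7,5), (11,2), (11,3)} (total capacity 37)

augment #1: 6→5→10→4 push 12
augment #2: 6→7→1→4 push 1
augment #3: 6→9→2→4 push 3
augment #4: 6→11→2→4 push 9
augment #5: 6→5→12→10→4 push 3
augment #6: 6→5→12→8→1→4 push 4
augment #7: 6→11→3→9→2→4 push 3
augment #8: 6→7→5→12→8→1→4 push 2
max flow = 37; residual-reachable set from 6 gives S-side
cut edges (S→T): {(6,5), (6,9), (7,1), (7,5), (11,2), (11,3)} total cap 37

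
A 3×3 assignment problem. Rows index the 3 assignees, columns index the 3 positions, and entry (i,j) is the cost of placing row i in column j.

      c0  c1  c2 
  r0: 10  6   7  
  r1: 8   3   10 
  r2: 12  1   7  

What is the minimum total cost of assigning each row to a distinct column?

optimal assignment: row0→col2 (cost 7), row1→col0 (cost 8), row2→col1 (cost 1)
total = 7 + 8 + 1 = 16

Minimum assignment cost: 16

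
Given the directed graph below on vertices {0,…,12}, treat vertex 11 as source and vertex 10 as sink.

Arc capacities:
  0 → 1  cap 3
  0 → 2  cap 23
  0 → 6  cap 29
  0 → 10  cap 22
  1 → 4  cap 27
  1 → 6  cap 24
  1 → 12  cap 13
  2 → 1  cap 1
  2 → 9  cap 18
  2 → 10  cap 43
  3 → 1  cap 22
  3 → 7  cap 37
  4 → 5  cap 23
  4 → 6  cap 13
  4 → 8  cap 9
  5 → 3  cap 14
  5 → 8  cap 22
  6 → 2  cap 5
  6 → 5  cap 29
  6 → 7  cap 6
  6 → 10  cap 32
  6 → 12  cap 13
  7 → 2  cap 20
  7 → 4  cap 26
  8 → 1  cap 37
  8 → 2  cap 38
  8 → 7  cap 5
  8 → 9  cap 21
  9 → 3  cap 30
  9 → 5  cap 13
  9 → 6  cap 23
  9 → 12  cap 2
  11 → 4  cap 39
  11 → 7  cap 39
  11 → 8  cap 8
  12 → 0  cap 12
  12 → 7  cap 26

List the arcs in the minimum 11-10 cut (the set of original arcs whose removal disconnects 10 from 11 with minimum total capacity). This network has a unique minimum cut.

Min-cut arcs: {(4,5), (4,6), (4,8), (7,2), (11,8)} (total capacity 73)

augment #1: 11→4→6→10 push 13
augment #2: 11→7→2→10 push 20
augment #3: 11→8→2→10 push 8
augment #4: 11→4→8→2→10 push 9
augment #5: 11→4→5→8→2→10 push 6
augment #6: 11→4→5→3→1→6→10 push 11
augment #7: 11→7→4→5→3→1→6→10 push 3
augment #8: 11→7→4→5→8→1→6→10 push 3
max flow = 73; residual-reachable set from 11 gives S-side
cut edges (S→T): {(4,5), (4,6), (4,8), (7,2), (11,8)} total cap 73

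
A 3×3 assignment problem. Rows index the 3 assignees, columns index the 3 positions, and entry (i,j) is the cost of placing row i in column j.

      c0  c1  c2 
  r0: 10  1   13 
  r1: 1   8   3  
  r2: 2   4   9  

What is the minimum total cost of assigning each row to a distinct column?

optimal assignment: row0→col1 (cost 1), row1→col2 (cost 3), row2→col0 (cost 2)
total = 1 + 3 + 2 = 6

Minimum assignment cost: 6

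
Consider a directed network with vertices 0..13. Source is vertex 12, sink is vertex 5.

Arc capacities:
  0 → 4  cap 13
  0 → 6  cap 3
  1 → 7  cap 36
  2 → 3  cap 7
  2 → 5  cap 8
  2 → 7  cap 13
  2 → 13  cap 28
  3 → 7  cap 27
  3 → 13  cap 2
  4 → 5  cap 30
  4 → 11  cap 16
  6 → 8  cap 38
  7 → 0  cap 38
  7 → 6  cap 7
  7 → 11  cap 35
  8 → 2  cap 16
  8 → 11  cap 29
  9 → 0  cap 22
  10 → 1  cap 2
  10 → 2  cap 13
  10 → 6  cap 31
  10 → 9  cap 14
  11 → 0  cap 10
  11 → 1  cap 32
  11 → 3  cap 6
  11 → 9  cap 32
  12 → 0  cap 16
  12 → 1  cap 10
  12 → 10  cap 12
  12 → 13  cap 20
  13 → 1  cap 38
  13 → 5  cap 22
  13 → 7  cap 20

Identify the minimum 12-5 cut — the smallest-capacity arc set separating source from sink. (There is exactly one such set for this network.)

Min-cut arcs: {(0,4), (2,5), (13,5)} (total capacity 43)

augment #1: 12→13→5 push 20
augment #2: 12→0→4→5 push 13
augment #3: 12→10→2→5 push 8
augment #4: 12→10→2→13→5 push 2
max flow = 43; residual-reachable set from 12 gives S-side
cut edges (S→T): {(0,4), (2,5), (13,5)} total cap 43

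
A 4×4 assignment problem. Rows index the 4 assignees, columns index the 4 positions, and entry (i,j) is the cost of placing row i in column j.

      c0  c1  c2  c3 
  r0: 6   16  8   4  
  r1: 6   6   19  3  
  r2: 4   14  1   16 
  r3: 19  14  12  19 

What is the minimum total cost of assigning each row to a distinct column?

Minimum assignment cost: 24

optimal assignment: row0→col0 (cost 6), row1→col3 (cost 3), row2→col2 (cost 1), row3→col1 (cost 14)
total = 6 + 3 + 1 + 14 = 24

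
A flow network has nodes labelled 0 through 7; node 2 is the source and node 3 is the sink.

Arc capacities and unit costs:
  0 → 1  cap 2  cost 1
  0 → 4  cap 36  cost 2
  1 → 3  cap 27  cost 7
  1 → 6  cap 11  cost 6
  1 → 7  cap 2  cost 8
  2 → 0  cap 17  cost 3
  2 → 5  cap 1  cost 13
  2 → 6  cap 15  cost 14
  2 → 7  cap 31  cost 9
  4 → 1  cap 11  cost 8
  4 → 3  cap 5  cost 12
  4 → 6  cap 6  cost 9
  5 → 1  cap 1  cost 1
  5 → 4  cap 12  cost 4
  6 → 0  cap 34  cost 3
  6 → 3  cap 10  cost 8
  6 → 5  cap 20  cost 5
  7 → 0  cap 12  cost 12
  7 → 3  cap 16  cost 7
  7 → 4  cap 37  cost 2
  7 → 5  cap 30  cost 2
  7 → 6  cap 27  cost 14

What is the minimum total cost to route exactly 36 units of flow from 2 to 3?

shortest-cost path #1: 2→0→1→3 push 2 @ unit cost 11 (adds 22)
shortest-cost path #2: 2→7→3 push 16 @ unit cost 16 (adds 256)
shortest-cost path #3: 2→0→4→3 push 5 @ unit cost 17 (adds 85)
shortest-cost path #4: 2→7→5→1→3 push 1 @ unit cost 19 (adds 19)
shortest-cost path #5: 2→0→4→1→3 push 10 @ unit cost 20 (adds 200)
shortest-cost path #6: 2→6→3 push 2 @ unit cost 22 (adds 44)
total cost = 626

Minimum cost for 36 units: 626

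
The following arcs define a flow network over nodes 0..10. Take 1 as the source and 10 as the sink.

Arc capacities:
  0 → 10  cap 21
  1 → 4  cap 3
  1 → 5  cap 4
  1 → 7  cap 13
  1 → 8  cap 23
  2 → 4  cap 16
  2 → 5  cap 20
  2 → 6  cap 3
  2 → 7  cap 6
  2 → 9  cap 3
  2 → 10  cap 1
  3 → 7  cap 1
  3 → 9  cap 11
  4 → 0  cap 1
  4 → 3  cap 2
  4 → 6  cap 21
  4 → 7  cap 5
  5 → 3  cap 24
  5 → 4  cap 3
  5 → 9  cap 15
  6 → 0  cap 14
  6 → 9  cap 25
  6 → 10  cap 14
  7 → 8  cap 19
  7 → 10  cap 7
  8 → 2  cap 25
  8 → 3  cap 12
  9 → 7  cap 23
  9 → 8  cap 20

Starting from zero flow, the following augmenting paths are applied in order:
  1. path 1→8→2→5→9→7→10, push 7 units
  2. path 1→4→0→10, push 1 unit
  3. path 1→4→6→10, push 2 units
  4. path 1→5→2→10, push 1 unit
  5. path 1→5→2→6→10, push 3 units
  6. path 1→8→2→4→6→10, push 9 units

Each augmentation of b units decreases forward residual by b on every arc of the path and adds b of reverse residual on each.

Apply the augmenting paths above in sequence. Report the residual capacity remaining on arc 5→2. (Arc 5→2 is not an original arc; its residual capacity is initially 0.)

Residual capacity of (5,2): 3

after path 1 (1→8→2→5→9→7→10, push 7): res(5,2)=7
after path 2 (1→4→0→10, push 1): res(5,2)=7
after path 3 (1→4→6→10, push 2): res(5,2)=7
after path 4 (1→5→2→10, push 1): res(5,2)=6
after path 5 (1→5→2→6→10, push 3): res(5,2)=3
after path 6 (1→8→2→4→6→10, push 9): res(5,2)=3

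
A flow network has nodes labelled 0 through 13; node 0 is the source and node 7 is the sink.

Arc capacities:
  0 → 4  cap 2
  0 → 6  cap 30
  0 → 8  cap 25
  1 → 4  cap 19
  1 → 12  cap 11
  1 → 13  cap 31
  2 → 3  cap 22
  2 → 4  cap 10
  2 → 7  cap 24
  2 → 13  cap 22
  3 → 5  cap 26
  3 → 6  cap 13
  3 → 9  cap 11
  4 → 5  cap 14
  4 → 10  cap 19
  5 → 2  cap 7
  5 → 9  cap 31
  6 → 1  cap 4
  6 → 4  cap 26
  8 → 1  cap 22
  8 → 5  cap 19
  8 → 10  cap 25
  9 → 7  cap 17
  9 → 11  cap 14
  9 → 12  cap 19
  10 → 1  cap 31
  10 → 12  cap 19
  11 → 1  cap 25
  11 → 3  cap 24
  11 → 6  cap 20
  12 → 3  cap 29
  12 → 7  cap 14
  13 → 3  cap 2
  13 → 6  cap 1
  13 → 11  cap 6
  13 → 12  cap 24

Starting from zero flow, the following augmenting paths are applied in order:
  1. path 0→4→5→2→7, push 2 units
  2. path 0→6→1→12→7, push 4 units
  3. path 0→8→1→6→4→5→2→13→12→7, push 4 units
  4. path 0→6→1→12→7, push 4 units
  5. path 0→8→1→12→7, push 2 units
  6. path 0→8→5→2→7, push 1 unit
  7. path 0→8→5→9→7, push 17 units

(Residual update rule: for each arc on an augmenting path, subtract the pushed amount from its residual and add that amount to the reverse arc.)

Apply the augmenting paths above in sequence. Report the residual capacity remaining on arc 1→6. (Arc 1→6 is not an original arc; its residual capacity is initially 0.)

Residual capacity of (1,6): 4

after path 1 (0→4→5→2→7, push 2): res(1,6)=0
after path 2 (0→6→1→12→7, push 4): res(1,6)=4
after path 3 (0→8→1→6→4→5→2→13→12→7, push 4): res(1,6)=0
after path 4 (0→6→1→12→7, push 4): res(1,6)=4
after path 5 (0→8→1→12→7, push 2): res(1,6)=4
after path 6 (0→8→5→2→7, push 1): res(1,6)=4
after path 7 (0→8→5→9→7, push 17): res(1,6)=4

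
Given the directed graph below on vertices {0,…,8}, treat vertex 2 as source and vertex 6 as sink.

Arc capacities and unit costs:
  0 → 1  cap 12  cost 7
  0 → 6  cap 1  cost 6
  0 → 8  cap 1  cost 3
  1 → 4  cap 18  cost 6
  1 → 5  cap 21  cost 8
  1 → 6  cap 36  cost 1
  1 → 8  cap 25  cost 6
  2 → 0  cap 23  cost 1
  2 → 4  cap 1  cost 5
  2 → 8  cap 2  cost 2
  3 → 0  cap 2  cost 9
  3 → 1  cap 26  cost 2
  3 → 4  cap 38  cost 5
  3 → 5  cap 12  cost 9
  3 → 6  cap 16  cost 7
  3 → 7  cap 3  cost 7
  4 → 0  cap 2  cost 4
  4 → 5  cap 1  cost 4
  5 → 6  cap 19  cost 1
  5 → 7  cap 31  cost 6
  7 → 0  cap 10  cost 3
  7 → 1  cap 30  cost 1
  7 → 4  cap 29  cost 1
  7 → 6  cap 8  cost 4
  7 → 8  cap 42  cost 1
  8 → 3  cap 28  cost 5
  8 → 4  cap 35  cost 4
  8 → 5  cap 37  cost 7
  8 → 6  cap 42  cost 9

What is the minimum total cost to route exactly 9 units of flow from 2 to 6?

shortest-cost path #1: 2→0→6 push 1 @ unit cost 7 (adds 7)
shortest-cost path #2: 2→0→1→6 push 8 @ unit cost 9 (adds 72)
total cost = 79

Minimum cost for 9 units: 79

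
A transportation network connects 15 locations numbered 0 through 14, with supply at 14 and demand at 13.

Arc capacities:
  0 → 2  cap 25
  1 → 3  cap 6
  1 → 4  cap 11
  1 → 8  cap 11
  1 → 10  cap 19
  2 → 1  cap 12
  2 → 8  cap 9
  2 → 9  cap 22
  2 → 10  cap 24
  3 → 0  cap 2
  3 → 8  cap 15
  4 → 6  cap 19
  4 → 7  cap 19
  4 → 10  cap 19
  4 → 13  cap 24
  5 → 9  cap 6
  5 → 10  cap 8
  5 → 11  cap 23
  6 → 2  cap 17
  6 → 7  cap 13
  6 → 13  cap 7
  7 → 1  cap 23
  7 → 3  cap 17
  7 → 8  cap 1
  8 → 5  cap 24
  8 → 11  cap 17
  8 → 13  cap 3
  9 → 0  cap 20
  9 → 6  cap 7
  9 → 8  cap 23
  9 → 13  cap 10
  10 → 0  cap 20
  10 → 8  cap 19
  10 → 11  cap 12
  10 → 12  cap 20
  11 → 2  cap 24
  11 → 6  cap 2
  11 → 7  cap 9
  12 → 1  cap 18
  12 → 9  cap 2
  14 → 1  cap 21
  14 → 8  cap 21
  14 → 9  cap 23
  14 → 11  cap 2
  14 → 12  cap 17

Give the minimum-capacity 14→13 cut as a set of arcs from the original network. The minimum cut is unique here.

Min-cut arcs: {(1,4), (6,13), (8,13), (9,13)} (total capacity 31)

augment #1: 14→8→13 push 3
augment #2: 14→9→13 push 10
augment #3: 14→1→4→13 push 11
augment #4: 14→9→6→13 push 7
max flow = 31; residual-reachable set from 14 gives S-side
cut edges (S→T): {(1,4), (6,13), (8,13), (9,13)} total cap 31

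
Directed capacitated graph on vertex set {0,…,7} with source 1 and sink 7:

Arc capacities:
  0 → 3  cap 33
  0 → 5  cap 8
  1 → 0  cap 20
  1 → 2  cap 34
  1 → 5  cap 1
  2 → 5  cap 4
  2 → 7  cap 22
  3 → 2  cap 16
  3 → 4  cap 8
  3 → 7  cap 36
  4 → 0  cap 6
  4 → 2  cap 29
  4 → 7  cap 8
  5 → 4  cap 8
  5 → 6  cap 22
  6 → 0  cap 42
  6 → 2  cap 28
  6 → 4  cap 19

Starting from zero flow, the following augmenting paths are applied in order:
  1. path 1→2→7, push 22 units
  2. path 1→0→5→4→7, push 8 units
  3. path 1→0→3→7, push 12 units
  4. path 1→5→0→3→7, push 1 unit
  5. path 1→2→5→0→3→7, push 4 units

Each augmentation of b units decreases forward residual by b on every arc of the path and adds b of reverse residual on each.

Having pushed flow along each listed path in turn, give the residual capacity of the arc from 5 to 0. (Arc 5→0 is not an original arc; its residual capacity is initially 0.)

after path 1 (1→2→7, push 22): res(5,0)=0
after path 2 (1→0→5→4→7, push 8): res(5,0)=8
after path 3 (1→0→3→7, push 12): res(5,0)=8
after path 4 (1→5→0→3→7, push 1): res(5,0)=7
after path 5 (1→2→5→0→3→7, push 4): res(5,0)=3

Residual capacity of (5,0): 3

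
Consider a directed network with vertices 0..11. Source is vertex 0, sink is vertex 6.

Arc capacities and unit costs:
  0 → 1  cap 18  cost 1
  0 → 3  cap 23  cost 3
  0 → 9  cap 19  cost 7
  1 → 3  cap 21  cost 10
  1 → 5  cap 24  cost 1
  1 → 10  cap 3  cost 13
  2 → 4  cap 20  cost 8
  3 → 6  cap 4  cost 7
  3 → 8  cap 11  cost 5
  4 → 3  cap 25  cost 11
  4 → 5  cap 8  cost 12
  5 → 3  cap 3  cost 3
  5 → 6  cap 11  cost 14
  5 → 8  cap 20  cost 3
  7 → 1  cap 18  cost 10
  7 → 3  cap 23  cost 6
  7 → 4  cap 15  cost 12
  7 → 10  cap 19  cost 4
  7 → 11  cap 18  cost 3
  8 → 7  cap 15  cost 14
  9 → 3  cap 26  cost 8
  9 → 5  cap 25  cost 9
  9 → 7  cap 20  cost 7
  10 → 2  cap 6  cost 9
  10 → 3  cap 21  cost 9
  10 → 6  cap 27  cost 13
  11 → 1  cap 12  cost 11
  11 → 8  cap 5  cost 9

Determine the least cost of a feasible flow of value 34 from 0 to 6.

shortest-cost path #1: 0→3→6 push 4 @ unit cost 10 (adds 40)
shortest-cost path #2: 0→1→5→6 push 11 @ unit cost 16 (adds 176)
shortest-cost path #3: 0→1→10→6 push 3 @ unit cost 27 (adds 81)
shortest-cost path #4: 0→9→7→10→6 push 16 @ unit cost 31 (adds 496)
total cost = 793

Minimum cost for 34 units: 793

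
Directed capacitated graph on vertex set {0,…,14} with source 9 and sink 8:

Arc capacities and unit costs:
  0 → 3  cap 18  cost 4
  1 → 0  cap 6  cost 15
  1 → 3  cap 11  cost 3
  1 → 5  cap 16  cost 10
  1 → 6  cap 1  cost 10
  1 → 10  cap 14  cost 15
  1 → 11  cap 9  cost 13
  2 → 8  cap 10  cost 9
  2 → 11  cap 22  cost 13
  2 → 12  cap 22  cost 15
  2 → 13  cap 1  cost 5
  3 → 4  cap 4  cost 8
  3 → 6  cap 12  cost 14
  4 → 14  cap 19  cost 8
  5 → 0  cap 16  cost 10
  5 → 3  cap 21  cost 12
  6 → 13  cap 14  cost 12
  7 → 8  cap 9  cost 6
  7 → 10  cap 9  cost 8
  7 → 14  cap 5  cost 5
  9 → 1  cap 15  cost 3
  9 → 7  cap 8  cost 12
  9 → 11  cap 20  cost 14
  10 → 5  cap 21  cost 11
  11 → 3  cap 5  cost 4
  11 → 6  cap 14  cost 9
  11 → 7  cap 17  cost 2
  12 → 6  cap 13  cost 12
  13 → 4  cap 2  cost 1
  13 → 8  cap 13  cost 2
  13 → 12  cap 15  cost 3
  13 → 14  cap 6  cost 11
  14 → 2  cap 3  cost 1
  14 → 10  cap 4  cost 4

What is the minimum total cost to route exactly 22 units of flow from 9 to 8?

Minimum cost for 22 units: 590

shortest-cost path #1: 9→7→8 push 8 @ unit cost 18 (adds 144)
shortest-cost path #2: 9→11→7→8 push 1 @ unit cost 22 (adds 22)
shortest-cost path #3: 9→1→6→13→8 push 1 @ unit cost 27 (adds 27)
shortest-cost path #4: 9→11→7→14→2→13→8 push 1 @ unit cost 29 (adds 29)
shortest-cost path #5: 9→11→7→14→2→8 push 2 @ unit cost 31 (adds 62)
shortest-cost path #6: 9→1→3→6→13→8 push 9 @ unit cost 34 (adds 306)
total cost = 590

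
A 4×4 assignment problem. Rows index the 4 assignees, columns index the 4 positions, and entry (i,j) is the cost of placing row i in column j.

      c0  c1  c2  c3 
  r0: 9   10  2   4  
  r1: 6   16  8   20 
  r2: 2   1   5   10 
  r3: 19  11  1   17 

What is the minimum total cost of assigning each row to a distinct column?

Minimum assignment cost: 12

optimal assignment: row0→col3 (cost 4), row1→col0 (cost 6), row2→col1 (cost 1), row3→col2 (cost 1)
total = 4 + 6 + 1 + 1 = 12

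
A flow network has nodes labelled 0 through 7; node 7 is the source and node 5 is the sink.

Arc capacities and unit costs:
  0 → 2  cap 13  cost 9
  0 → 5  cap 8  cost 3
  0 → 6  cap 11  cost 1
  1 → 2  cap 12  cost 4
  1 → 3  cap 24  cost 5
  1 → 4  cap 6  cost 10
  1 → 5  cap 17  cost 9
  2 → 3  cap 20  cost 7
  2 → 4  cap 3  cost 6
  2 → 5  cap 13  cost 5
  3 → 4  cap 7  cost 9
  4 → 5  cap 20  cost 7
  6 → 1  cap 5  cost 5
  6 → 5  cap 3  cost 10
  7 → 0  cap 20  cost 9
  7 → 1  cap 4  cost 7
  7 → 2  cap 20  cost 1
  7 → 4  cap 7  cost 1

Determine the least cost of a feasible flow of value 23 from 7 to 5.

Minimum cost for 23 units: 170

shortest-cost path #1: 7→2→5 push 13 @ unit cost 6 (adds 78)
shortest-cost path #2: 7→4→5 push 7 @ unit cost 8 (adds 56)
shortest-cost path #3: 7→0→5 push 3 @ unit cost 12 (adds 36)
total cost = 170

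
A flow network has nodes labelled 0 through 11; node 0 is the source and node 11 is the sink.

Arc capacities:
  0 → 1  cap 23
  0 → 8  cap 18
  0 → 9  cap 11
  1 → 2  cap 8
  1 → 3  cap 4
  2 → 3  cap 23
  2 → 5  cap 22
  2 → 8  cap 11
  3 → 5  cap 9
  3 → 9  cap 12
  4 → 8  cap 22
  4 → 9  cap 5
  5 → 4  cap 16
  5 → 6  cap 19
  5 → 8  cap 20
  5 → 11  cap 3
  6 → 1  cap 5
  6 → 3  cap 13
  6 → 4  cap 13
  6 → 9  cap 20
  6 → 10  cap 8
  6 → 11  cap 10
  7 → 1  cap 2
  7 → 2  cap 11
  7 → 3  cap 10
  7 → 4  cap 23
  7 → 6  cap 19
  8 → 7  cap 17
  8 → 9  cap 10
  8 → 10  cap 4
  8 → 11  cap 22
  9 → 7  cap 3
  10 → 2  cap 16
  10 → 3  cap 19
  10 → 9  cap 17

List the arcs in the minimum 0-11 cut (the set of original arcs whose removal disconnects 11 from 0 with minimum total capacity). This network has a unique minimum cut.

augment #1: 0→8→11 push 18
augment #2: 0→1→2→5→11 push 3
augment #3: 0→1→2→8→11 push 4
augment #4: 0→9→7→6→11 push 3
augment #5: 0→1→2→5→6→11 push 1
augment #6: 0→1→3→5→6→11 push 4
max flow = 33; residual-reachable set from 0 gives S-side
cut edges (S→T): {(0,8), (1,2), (1,3), (9,7)} total cap 33

Min-cut arcs: {(0,8), (1,2), (1,3), (9,7)} (total capacity 33)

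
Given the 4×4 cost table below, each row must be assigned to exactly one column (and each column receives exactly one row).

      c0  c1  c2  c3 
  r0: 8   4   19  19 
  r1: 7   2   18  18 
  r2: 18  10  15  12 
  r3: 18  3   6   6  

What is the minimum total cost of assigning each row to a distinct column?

optimal assignment: row0→col0 (cost 8), row1→col1 (cost 2), row2→col3 (cost 12), row3→col2 (cost 6)
total = 8 + 2 + 12 + 6 = 28

Minimum assignment cost: 28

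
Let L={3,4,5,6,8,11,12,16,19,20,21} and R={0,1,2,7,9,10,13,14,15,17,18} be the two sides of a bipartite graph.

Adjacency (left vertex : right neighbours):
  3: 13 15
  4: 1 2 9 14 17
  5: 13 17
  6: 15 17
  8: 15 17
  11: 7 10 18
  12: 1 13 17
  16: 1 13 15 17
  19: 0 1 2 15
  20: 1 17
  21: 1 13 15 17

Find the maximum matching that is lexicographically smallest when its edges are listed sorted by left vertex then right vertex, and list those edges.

|M| = 7 (so the lex-smallest maximum matching has 7 edges)
process left vertices in ascending order; for each, take the smallest-labelled available neighbour that still permits 7 edges overall, or leave it unmatched if none does
lex-smallest matching: {3-13, 4-2, 5-17, 6-15, 11-7, 12-1, 19-0}

Lex-smallest maximum matching: {(3,13), (4,2), (5,17), (6,15), (11,7), (12,1), (19,0)}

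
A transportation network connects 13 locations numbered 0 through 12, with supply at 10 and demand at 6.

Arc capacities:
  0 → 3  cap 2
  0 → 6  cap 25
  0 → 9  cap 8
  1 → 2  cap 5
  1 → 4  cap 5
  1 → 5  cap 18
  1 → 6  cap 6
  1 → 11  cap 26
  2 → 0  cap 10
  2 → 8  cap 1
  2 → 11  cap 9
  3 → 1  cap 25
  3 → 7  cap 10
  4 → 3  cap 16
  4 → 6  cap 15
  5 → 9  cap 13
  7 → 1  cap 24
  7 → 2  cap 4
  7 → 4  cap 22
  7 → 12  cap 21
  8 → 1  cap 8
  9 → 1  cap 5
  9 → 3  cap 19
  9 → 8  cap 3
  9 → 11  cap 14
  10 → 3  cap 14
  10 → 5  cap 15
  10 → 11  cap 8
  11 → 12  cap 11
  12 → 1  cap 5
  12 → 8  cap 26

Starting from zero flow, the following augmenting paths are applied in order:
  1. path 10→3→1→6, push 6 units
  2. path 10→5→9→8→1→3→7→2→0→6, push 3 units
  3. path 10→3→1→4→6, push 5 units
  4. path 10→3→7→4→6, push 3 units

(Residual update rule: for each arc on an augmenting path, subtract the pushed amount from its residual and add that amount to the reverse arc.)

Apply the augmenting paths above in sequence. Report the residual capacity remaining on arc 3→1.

after path 1 (10→3→1→6, push 6): res(3,1)=19
after path 2 (10→5→9→8→1→3→7→2→0→6, push 3): res(3,1)=22
after path 3 (10→3→1→4→6, push 5): res(3,1)=17
after path 4 (10→3→7→4→6, push 3): res(3,1)=17

Residual capacity of (3,1): 17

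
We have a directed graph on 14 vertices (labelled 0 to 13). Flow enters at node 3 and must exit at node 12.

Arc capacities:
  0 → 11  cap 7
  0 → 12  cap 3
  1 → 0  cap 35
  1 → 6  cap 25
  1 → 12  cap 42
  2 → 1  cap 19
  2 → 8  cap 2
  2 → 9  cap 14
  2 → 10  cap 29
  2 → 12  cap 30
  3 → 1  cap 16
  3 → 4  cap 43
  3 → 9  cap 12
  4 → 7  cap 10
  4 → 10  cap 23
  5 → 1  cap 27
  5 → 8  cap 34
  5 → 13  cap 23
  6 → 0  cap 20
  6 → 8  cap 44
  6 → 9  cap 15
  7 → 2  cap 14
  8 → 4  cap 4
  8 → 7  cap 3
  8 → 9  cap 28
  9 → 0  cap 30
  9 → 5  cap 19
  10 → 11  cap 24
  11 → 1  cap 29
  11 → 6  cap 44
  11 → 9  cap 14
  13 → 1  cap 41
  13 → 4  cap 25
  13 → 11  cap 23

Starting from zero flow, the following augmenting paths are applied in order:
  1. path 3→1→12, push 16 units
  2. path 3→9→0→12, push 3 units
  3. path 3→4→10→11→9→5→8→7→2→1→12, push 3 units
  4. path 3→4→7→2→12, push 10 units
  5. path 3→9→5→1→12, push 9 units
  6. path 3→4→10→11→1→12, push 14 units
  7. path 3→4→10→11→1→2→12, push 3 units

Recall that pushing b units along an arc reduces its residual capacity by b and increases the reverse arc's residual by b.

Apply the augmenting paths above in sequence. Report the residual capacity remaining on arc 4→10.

Residual capacity of (4,10): 3

after path 1 (3→1→12, push 16): res(4,10)=23
after path 2 (3→9→0→12, push 3): res(4,10)=23
after path 3 (3→4→10→11→9→5→8→7→2→1→12, push 3): res(4,10)=20
after path 4 (3→4→7→2→12, push 10): res(4,10)=20
after path 5 (3→9→5→1→12, push 9): res(4,10)=20
after path 6 (3→4→10→11→1→12, push 14): res(4,10)=6
after path 7 (3→4→10→11→1→2→12, push 3): res(4,10)=3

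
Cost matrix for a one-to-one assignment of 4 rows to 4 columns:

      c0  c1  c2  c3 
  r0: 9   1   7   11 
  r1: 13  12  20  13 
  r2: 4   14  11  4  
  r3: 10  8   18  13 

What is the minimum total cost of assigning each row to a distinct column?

one of 2 optimal assignments: row0→col2 (cost 7), row1→col0 (cost 13), row2→col3 (cost 4), row3→col1 (cost 8)
total = 7 + 13 + 4 + 8 = 32

Minimum assignment cost: 32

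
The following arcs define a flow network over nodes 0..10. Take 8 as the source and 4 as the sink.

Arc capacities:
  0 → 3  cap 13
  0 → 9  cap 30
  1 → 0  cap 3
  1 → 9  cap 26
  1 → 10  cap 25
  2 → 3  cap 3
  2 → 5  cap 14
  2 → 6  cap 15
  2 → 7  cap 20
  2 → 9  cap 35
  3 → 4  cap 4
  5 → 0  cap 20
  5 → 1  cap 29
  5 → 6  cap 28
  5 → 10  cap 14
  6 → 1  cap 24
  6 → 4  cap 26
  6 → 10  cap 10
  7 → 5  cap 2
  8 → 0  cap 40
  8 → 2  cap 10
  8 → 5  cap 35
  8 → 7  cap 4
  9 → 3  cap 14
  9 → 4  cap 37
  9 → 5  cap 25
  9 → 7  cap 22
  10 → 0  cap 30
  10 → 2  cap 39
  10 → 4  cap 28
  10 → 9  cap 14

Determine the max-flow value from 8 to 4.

Maximum flow value: 81

augment #1: 8→0→3→4 bottleneck 4, total now 4
augment #2: 8→0→9→4 bottleneck 30, total now 34
augment #3: 8→2→6→4 bottleneck 10, total now 44
augment #4: 8→5→6→4 bottleneck 16, total now 60
augment #5: 8→5→10→4 bottleneck 14, total now 74
augment #6: 8→5→1→9→4 bottleneck 5, total now 79
augment #7: 8→7→5→1→9→4 bottleneck 2, total now 81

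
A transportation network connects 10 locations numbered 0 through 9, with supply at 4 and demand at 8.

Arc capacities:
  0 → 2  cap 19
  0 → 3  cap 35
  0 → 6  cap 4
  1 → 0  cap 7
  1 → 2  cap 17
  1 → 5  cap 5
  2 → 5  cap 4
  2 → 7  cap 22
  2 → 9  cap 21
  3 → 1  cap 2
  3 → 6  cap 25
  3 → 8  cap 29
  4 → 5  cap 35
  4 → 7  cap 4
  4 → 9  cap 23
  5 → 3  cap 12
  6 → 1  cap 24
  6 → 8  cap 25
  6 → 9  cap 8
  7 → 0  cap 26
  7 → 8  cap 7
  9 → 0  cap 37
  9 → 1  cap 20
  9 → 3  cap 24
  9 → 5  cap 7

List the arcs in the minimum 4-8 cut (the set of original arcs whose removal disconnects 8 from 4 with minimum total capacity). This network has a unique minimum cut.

Min-cut arcs: {(4,7), (4,9), (5,3)} (total capacity 39)

augment #1: 4→7→8 push 4
augment #2: 4→5→3→8 push 12
augment #3: 4→9→3→8 push 17
augment #4: 4→9→0→6→8 push 4
augment #5: 4→9→3→6→8 push 2
max flow = 39; residual-reachable set from 4 gives S-side
cut edges (S→T): {(4,7), (4,9), (5,3)} total cap 39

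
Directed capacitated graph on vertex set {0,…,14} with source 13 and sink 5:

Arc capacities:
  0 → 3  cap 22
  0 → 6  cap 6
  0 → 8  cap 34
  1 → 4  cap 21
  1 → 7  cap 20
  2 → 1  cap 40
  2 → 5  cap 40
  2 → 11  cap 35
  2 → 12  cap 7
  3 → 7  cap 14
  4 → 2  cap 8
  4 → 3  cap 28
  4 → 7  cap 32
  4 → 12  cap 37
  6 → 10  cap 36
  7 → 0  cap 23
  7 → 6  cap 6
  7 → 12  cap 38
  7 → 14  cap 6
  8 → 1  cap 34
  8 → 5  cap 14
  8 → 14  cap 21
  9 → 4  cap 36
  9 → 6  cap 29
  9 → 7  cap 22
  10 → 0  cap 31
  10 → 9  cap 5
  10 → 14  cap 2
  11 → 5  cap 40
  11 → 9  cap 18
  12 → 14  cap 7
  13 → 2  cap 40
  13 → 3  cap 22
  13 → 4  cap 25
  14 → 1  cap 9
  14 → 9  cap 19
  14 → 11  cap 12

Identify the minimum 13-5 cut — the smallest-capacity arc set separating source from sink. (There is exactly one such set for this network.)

augment #1: 13→2→5 push 40
augment #2: 13→4→2→11→5 push 8
augment #3: 13→3→7→0→8→5 push 14
augment #4: 13→4→7→14→11→5 push 6
augment #5: 13→4→12→14→11→5 push 6
max flow = 74; residual-reachable set from 13 gives S-side
cut edges (S→T): {(4,2), (8,5), (13,2), (14,11)} total cap 74

Min-cut arcs: {(4,2), (8,5), (13,2), (14,11)} (total capacity 74)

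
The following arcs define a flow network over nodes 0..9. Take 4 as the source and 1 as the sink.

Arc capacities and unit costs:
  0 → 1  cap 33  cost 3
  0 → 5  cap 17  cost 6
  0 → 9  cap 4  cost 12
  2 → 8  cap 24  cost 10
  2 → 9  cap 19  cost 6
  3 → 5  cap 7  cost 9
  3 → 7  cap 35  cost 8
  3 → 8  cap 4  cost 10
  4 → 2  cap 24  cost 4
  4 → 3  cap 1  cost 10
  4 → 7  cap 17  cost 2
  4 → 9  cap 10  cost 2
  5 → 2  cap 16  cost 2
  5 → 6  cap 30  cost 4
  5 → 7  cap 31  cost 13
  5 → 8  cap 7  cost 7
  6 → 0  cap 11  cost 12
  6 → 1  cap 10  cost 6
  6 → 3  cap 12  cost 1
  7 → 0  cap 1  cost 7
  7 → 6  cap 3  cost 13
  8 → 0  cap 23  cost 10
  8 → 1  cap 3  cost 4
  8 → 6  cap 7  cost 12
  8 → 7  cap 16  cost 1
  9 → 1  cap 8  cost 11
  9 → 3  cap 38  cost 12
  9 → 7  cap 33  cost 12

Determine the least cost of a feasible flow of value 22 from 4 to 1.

Minimum cost for 22 units: 422

shortest-cost path #1: 4→7→0→1 push 1 @ unit cost 12 (adds 12)
shortest-cost path #2: 4→9→1 push 8 @ unit cost 13 (adds 104)
shortest-cost path #3: 4→2→8→1 push 3 @ unit cost 18 (adds 54)
shortest-cost path #4: 4→7→6→1 push 3 @ unit cost 21 (adds 63)
shortest-cost path #5: 4→2→8→0→1 push 7 @ unit cost 27 (adds 189)
total cost = 422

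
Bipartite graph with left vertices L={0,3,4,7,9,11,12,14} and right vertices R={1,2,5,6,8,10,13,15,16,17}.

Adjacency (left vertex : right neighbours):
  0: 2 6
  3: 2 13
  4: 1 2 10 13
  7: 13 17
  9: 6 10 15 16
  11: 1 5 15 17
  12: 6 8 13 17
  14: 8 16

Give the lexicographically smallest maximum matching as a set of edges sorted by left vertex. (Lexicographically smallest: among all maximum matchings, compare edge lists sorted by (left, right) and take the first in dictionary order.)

Lex-smallest maximum matching: {(0,2), (3,13), (4,1), (7,17), (9,6), (11,5), (12,8), (14,16)}

|M| = 8 (so the lex-smallest maximum matching has 8 edges)
process left vertices in ascending order; for each, take the smallest-labelled available neighbour that still permits 8 edges overall, or leave it unmatched if none does
lex-smallest matching: {0-2, 3-13, 4-1, 7-17, 9-6, 11-5, 12-8, 14-16}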